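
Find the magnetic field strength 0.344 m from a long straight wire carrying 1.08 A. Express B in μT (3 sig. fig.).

B ≈ 0.628 μT

For an infinitely long straight wire, B = μ₀I/(2πd).
B = (4π×10⁻⁷ × 1.08) / (2π × 0.344) = 6.28×10⁻⁷ T.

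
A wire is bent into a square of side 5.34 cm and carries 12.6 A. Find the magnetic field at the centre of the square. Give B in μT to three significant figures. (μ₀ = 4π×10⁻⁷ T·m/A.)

Each side is a finite straight segment at perpendicular distance d = a/(2 tan(π/4)) = 0.0267 m from the centre, with end-angles ±π/4.
One side contributes B₁ = (μ₀I/4πd)·2 sin(π/4) = 6.67×10⁻⁵ T.
All 4 sides add in the same direction: B = 4 × 6.67×10⁻⁵ = 2.67×10⁻⁴ T.

B ≈ 267 μT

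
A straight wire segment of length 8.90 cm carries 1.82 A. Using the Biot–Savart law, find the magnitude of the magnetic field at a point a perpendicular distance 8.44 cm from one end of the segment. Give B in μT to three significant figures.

B ≈ 1.56 μT

For a finite straight segment, B = (μ₀I/4πd)(sinθ₁ + sinθ₂), where θ₁, θ₂ are the angles from the perpendicular to each end.
The perpendicular foot is at one end, so the two end-offsets along the wire are 0 and L = 0.089 m.
sinθ₁ = 0/√(0²+0.0844²) = 0.0000; sinθ₂ = 0.089/√(0.089²+0.0844²) = 0.7256.
B = (4π×10⁻⁷ × 1.82) / (4π × 0.0844) × (0.0000 + 0.7256) = 1.56×10⁻⁶ T.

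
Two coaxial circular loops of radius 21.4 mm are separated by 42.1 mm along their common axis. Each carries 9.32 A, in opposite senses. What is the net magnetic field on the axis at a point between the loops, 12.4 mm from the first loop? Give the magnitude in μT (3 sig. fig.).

Each loop contributes B = μ₀IR²/[2(R²+z²)^(3/2)] on the axis, with z measured from that loop.
Loop 1 (z = 0.0124 m): B₁ = 1.77×10⁻⁴ T. Loop 2 (z = 0.0297 m): B₂ = 5.47×10⁻⁵ T.
The fields oppose: B = |B₁ − B₂| = 1.23×10⁻⁴ T.

B ≈ 123 μT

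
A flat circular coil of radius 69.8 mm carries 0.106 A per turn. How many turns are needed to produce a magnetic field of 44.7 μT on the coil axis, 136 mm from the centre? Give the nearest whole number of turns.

N = 492

For an N-turn coil, B = Nμ₀IR²/[2(R²+z²)^(3/2)]. A single turn gives B₁ = 9.08×10⁻⁸ T with R = 0.0698 m, z = 0.136 m.
N = B/B₁ = 4.47×10⁻⁵ / 9.08×10⁻⁸ = 492.09.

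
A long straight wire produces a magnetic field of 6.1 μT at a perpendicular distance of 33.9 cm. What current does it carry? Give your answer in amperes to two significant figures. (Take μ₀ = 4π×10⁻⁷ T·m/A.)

For a long straight wire B = μ₀I/(2πd), so I = 2πdB/μ₀.
I = 2π × 0.339 × 6.10×10⁻⁶ / (4π×10⁻⁷) = 10.3 A.

I ≈ 10 A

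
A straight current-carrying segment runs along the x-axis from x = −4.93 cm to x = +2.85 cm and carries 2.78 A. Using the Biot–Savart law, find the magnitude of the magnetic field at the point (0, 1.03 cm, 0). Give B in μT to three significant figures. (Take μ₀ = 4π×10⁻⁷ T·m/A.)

B ≈ 51.8 μT

For a finite straight segment, B = (μ₀I/4πd)(sinθ₁ + sinθ₂), where θ₁, θ₂ are the angles from the perpendicular to each end.
The perpendicular distance is d = 0.0103 m; the end-offsets along the wire are a = 0.0493 m and b = 0.0285 m.
sinθ₁ = 0.0493/√(0.0493²+0.0103²) = 0.9789; sinθ₂ = 0.0285/√(0.0285²+0.0103²) = 0.9405.
B = (4π×10⁻⁷ × 2.78) / (4π × 0.0103) × (0.9789 + 0.9405) = 5.18×10⁻⁵ T.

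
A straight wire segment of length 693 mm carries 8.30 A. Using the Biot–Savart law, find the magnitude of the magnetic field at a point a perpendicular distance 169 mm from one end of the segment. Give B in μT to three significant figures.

For a finite straight segment, B = (μ₀I/4πd)(sinθ₁ + sinθ₂), where θ₁, θ₂ are the angles from the perpendicular to each end.
The perpendicular foot is at one end, so the two end-offsets along the wire are 0 and L = 0.693 m.
sinθ₁ = 0/√(0²+0.169²) = 0.0000; sinθ₂ = 0.693/√(0.693²+0.169²) = 0.9715.
B = (4π×10⁻⁷ × 8.30) / (4π × 0.169) × (0.0000 + 0.9715) = 4.77×10⁻⁶ T.

B ≈ 4.77 μT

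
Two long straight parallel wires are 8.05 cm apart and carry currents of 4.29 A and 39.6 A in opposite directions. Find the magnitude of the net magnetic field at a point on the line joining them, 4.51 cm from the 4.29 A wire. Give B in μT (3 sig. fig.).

B ≈ 243 μT

Each long wire gives B = μ₀I/(2πd). Distances are d₁ = 0.0451 m and d₂ = 0.0354 m.
B₁ = 1.90×10⁻⁵ T, B₂ = 2.24×10⁻⁴ T.
Between antiparallel currents both contributions point the same way, so they add. B = B₁ + B₂ = 1.90×10⁻⁵ + 2.24×10⁻⁴ = 2.43×10⁻⁴ T.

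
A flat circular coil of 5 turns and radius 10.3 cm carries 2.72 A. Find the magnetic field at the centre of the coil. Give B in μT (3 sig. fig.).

For an N-turn flat coil, B = Nμ₀I/(2R) with R = 0.103 m.
B = 5 × 1.66×10⁻⁵ T = 8.30×10⁻⁵ T.

B ≈ 83.0 μT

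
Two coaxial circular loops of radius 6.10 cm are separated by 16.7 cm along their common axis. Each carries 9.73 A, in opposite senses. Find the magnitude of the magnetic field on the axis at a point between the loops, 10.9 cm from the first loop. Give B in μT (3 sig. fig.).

Each loop contributes B = μ₀IR²/[2(R²+z²)^(3/2)] on the axis, with z measured from that loop.
Loop 1 (z = 0.109 m): B₁ = 1.17×10⁻⁵ T. Loop 2 (z = 0.058 m): B₂ = 3.81×10⁻⁵ T.
The fields oppose: B = |B₁ − B₂| = 2.65×10⁻⁵ T.

B ≈ 26.5 μT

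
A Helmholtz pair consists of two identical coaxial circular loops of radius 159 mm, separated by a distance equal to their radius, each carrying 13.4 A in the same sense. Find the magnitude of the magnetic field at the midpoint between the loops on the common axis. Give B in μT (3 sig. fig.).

Each loop contributes B = μ₀IR²/[2(R²+z²)^(3/2)] on the axis, with z measured from that loop.
Loop 1 (z = 0.0795 m): B₁ = 3.79×10⁻⁵ T. Loop 2 (z = 0.0795 m): B₂ = 3.79×10⁻⁵ T.
The fields add: B = B₁ + B₂ = 7.58×10⁻⁵ T.

B ≈ 75.8 μT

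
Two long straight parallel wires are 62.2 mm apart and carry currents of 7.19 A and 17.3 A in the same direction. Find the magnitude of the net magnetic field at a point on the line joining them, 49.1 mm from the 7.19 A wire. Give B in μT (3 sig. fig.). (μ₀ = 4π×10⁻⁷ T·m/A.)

Each long wire gives B = μ₀I/(2πd). Distances are d₁ = 0.0491 m and d₂ = 0.0131 m.
B₁ = 2.93×10⁻⁵ T, B₂ = 2.64×10⁻⁴ T.
Between parallel currents the two contributions point in opposite directions, so they subtract. B = |B₁ − B₂| = |2.93×10⁻⁵ − 2.64×10⁻⁴| = 2.35×10⁻⁴ T.

B ≈ 235 μT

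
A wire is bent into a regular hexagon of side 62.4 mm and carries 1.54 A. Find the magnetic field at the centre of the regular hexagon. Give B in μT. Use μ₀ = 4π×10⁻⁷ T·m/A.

B ≈ 17.1 μT

Each side is a finite straight segment at perpendicular distance d = a/(2 tan(π/6)) = 0.05404 m from the centre, with end-angles ±π/6.
One side contributes B₁ = (μ₀I/4πd)·2 sin(π/6) = 2.85×10⁻⁶ T.
All 6 sides add in the same direction: B = 6 × 2.85×10⁻⁶ = 1.71×10⁻⁵ T.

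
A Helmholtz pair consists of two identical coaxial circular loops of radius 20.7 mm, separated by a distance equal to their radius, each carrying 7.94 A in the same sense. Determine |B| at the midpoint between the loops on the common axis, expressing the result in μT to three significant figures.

Each loop contributes B = μ₀IR²/[2(R²+z²)^(3/2)] on the axis, with z measured from that loop.
Loop 1 (z = 0.01035 m): B₁ = 1.72×10⁻⁴ T. Loop 2 (z = 0.01035 m): B₂ = 1.72×10⁻⁴ T.
The fields add: B = B₁ + B₂ = 3.45×10⁻⁴ T.

B ≈ 345 μT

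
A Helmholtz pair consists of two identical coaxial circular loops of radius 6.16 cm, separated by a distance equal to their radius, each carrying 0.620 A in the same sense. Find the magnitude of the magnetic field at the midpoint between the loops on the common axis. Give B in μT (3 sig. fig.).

Each loop contributes B = μ₀IR²/[2(R²+z²)^(3/2)] on the axis, with z measured from that loop.
Loop 1 (z = 0.0308 m): B₁ = 4.53×10⁻⁶ T. Loop 2 (z = 0.0308 m): B₂ = 4.53×10⁻⁶ T.
The fields add: B = B₁ + B₂ = 9.05×10⁻⁶ T.

B ≈ 9.05 μT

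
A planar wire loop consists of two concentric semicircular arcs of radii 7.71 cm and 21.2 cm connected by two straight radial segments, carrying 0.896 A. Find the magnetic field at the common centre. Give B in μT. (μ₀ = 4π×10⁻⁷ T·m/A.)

B ≈ 2.32 μT

The radial connectors point toward the centre, so dl × r̂ = 0 and they contribute nothing.
Each semicircle gives μ₀I/(4R): inner arc 3.65×10⁻⁶ T, outer arc 1.33×10⁻⁶ T.
The two arcs carry current in opposite angular senses, so their fields oppose: B = |3.65×10⁻⁶ − 1.33×10⁻⁶| = 2.32×10⁻⁶ T.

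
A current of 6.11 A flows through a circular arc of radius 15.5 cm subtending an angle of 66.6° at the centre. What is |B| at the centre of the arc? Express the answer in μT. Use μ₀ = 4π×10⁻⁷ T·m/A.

B ≈ 4.58 μT

The Biot–Savart field of a circular arc at its centre is B = μ₀Iφ/(4πR), with φ = 1.162 rad.
B = (4π×10⁻⁷ × 6.11 × 1.162) / (4π × 0.155) = 4.58×10⁻⁶ T.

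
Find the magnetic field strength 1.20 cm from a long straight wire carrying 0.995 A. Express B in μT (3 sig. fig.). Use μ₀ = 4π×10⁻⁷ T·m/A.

B ≈ 16.6 μT

For an infinitely long straight wire, B = μ₀I/(2πd).
B = (4π×10⁻⁷ × 0.995) / (2π × 0.012) = 1.66×10⁻⁵ T.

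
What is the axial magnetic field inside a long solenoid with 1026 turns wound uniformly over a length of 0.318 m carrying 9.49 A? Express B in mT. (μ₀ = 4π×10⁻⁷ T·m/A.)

Inside a long solenoid, B = μ₀nI with n = 3226 turns/m.
B = 4π×10⁻⁷ × 3226 × 9.49 = 3.85×10⁻² T.

B ≈ 38.5 mT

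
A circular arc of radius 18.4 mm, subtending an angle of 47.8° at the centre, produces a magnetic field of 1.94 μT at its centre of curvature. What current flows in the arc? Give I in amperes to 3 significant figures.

For a circular arc, B = μ₀Iφ/(4πR) with φ in radians; here φ = 0.8343 rad.
So I = 4πRB/(μ₀φ) = 4π × 0.0184 × 1.94×10⁻⁶ / (4π×10⁻⁷ × 0.8343) = 0.428 A.

I ≈ 0.428 A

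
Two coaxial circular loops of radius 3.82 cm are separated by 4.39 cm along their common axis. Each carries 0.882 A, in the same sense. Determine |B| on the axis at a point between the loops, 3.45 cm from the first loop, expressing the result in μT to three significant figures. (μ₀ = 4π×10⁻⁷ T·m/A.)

Each loop contributes B = μ₀IR²/[2(R²+z²)^(3/2)] on the axis, with z measured from that loop.
Loop 1 (z = 0.0345 m): B₁ = 5.93×10⁻⁶ T. Loop 2 (z = 0.0094 m): B₂ = 1.33×10⁻⁵ T.
The fields add: B = B₁ + B₂ = 1.92×10⁻⁵ T.

B ≈ 19.2 μT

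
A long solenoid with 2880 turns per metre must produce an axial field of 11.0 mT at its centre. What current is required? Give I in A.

Inside a long solenoid B = μ₀nI with n = 2880 m⁻¹, so I = B/(μ₀n).
I = 1.10×10⁻² / (4π×10⁻⁷ × 2880) = 3.04 A.

I ≈ 3.04 A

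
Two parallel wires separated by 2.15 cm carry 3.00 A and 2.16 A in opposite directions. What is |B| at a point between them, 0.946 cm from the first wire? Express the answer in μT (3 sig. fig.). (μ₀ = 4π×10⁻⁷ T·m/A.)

B ≈ 99.3 μT

Each long wire gives B = μ₀I/(2πd). Distances are d₁ = 0.00946 m and d₂ = 0.01204 m.
B₁ = 6.34×10⁻⁵ T, B₂ = 3.59×10⁻⁵ T.
Between antiparallel currents both contributions point the same way, so they add. B = B₁ + B₂ = 6.34×10⁻⁵ + 3.59×10⁻⁵ = 9.93×10⁻⁵ T.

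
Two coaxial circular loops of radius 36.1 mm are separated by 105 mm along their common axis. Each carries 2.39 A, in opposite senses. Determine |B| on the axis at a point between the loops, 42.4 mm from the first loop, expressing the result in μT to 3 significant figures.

Each loop contributes B = μ₀IR²/[2(R²+z²)^(3/2)] on the axis, with z measured from that loop.
Loop 1 (z = 0.0424 m): B₁ = 1.13×10⁻⁵ T. Loop 2 (z = 0.0626 m): B₂ = 5.19×10⁻⁶ T.
The fields oppose: B = |B₁ − B₂| = 6.15×10⁻⁶ T.

B ≈ 6.15 μT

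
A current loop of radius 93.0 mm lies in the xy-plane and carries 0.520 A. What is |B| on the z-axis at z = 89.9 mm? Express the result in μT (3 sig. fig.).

On the axis of a circular loop, B = μ₀IR² / [2(R²+z²)^(3/2)].
R² + z² = (0.093)² + (0.0899)² = 0.01673 m², and (R²+z²)^(3/2) = 2.16×10⁻³ m³.
B = (4π×10⁻⁷ × 0.520 × 0.008649) / (2 × 2.16×10⁻³) = 1.31×10⁻⁶ T.

B ≈ 1.31 μT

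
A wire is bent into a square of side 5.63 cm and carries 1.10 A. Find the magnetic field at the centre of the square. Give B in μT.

B ≈ 22.1 μT

Each side is a finite straight segment at perpendicular distance d = a/(2 tan(π/4)) = 0.02815 m from the centre, with end-angles ±π/4.
One side contributes B₁ = (μ₀I/4πd)·2 sin(π/4) = 5.53×10⁻⁶ T.
All 4 sides add in the same direction: B = 4 × 5.53×10⁻⁶ = 2.21×10⁻⁵ T.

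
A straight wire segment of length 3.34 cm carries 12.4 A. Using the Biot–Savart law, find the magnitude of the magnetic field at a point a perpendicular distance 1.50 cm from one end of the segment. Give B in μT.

B ≈ 75.4 μT

For a finite straight segment, B = (μ₀I/4πd)(sinθ₁ + sinθ₂), where θ₁, θ₂ are the angles from the perpendicular to each end.
The perpendicular foot is at one end, so the two end-offsets along the wire are 0 and L = 0.0334 m.
sinθ₁ = 0/√(0²+0.015²) = 0.0000; sinθ₂ = 0.0334/√(0.0334²+0.015²) = 0.9122.
B = (4π×10⁻⁷ × 12.4) / (4π × 0.015) × (0.0000 + 0.9122) = 7.54×10⁻⁵ T.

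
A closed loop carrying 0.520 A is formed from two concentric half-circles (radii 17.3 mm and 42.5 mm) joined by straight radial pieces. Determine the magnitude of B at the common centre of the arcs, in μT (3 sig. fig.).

The radial connectors point toward the centre, so dl × r̂ = 0 and they contribute nothing.
Each semicircle gives μ₀I/(4R): inner arc 9.44×10⁻⁶ T, outer arc 3.84×10⁻⁶ T.
The two arcs carry current in opposite angular senses, so their fields oppose: B = |9.44×10⁻⁶ − 3.84×10⁻⁶| = 5.60×10⁻⁶ T.

B ≈ 5.60 μT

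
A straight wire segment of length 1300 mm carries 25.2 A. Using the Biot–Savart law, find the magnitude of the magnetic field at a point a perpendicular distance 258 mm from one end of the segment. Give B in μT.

For a finite straight segment, B = (μ₀I/4πd)(sinθ₁ + sinθ₂), where θ₁, θ₂ are the angles from the perpendicular to each end.
The perpendicular foot is at one end, so the two end-offsets along the wire are 0 and L = 1.3 m.
sinθ₁ = 0/√(0²+0.258²) = 0.0000; sinθ₂ = 1.3/√(1.3²+0.258²) = 0.9809.
B = (4π×10⁻⁷ × 25.2) / (4π × 0.258) × (0.0000 + 0.9809) = 9.58×10⁻⁶ T.

B ≈ 9.58 μT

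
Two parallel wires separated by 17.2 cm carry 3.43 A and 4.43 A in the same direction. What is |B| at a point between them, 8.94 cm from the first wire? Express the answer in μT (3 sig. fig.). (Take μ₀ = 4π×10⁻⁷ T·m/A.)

B ≈ 3.05 μT

Each long wire gives B = μ₀I/(2πd). Distances are d₁ = 0.0894 m and d₂ = 0.0826 m.
B₁ = 7.67×10⁻⁶ T, B₂ = 1.07×10⁻⁵ T.
Between parallel currents the two contributions point in opposite directions, so they subtract. B = |B₁ − B₂| = |7.67×10⁻⁶ − 1.07×10⁻⁵| = 3.05×10⁻⁶ T.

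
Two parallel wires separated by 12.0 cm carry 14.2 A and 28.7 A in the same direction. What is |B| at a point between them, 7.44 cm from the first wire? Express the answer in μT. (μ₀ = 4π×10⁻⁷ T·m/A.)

Each long wire gives B = μ₀I/(2πd). Distances are d₁ = 0.0744 m and d₂ = 0.0456 m.
B₁ = 3.82×10⁻⁵ T, B₂ = 1.26×10⁻⁴ T.
Between parallel currents the two contributions point in opposite directions, so they subtract. B = |B₁ − B₂| = |3.82×10⁻⁵ − 1.26×10⁻⁴| = 8.77×10⁻⁵ T.

B ≈ 87.7 μT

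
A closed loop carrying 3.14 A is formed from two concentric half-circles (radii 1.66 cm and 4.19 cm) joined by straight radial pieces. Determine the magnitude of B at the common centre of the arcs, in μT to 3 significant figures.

B ≈ 35.9 μT

The radial connectors point toward the centre, so dl × r̂ = 0 and they contribute nothing.
Each semicircle gives μ₀I/(4R): inner arc 5.94×10⁻⁵ T, outer arc 2.35×10⁻⁵ T.
The two arcs carry current in opposite angular senses, so their fields oppose: B = |5.94×10⁻⁵ − 2.35×10⁻⁵| = 3.59×10⁻⁵ T.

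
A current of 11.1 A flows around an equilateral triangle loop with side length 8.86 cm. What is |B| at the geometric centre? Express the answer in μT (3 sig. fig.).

B ≈ 226 μT

Each side is a finite straight segment at perpendicular distance d = a/(2 tan(π/3)) = 0.02558 m from the centre, with end-angles ±π/3.
One side contributes B₁ = (μ₀I/4πd)·2 sin(π/3) = 7.52×10⁻⁵ T.
All 3 sides add in the same direction: B = 3 × 7.52×10⁻⁵ = 2.26×10⁻⁴ T.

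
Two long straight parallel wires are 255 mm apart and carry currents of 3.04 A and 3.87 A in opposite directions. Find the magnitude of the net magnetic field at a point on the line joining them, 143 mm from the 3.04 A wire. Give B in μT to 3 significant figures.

B ≈ 11.2 μT

Each long wire gives B = μ₀I/(2πd). Distances are d₁ = 0.143 m and d₂ = 0.112 m.
B₁ = 4.25×10⁻⁶ T, B₂ = 6.91×10⁻⁶ T.
Between antiparallel currents both contributions point the same way, so they add. B = B₁ + B₂ = 4.25×10⁻⁶ + 6.91×10⁻⁶ = 1.12×10⁻⁵ T.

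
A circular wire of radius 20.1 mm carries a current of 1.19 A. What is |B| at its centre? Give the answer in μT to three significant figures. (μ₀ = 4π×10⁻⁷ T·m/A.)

B ≈ 37.2 μT

At the centre of a circular loop the Biot–Savart law gives B = μ₀I/(2R).
B = (4π×10⁻⁷ × 1.19) / (2 × 0.0201) = 3.72×10⁻⁵ T.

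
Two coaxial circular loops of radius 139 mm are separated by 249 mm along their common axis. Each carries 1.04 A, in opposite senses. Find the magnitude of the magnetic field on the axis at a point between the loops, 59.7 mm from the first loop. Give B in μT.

Each loop contributes B = μ₀IR²/[2(R²+z²)^(3/2)] on the axis, with z measured from that loop.
Loop 1 (z = 0.0597 m): B₁ = 3.65×10⁻⁶ T. Loop 2 (z = 0.1893 m): B₂ = 9.75×10⁻⁷ T.
The fields oppose: B = |B₁ − B₂| = 2.67×10⁻⁶ T.

B ≈ 2.67 μT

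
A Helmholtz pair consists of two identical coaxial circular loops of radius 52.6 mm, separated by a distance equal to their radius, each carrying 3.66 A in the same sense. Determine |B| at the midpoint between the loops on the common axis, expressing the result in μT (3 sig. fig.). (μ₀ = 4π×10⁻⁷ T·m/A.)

B ≈ 62.6 μT

Each loop contributes B = μ₀IR²/[2(R²+z²)^(3/2)] on the axis, with z measured from that loop.
Loop 1 (z = 0.0263 m): B₁ = 3.13×10⁻⁵ T. Loop 2 (z = 0.0263 m): B₂ = 3.13×10⁻⁵ T.
The fields add: B = B₁ + B₂ = 6.26×10⁻⁵ T.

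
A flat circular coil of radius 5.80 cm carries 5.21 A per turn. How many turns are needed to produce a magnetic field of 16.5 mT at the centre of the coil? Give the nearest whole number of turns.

For an N-turn coil, B = Nμ₀I/(2R). A single turn gives B₁ = 5.64×10⁻⁵ T with R = 0.058 m.
N = B/B₁ = 1.65×10⁻² / 5.64×10⁻⁵ = 292.34.

N = 292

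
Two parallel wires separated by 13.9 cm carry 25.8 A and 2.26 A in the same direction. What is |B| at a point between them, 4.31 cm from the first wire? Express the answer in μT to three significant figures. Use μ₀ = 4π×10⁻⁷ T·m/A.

B ≈ 115 μT

Each long wire gives B = μ₀I/(2πd). Distances are d₁ = 0.0431 m and d₂ = 0.0959 m.
B₁ = 1.20×10⁻⁴ T, B₂ = 4.71×10⁻⁶ T.
Between parallel currents the two contributions point in opposite directions, so they subtract. B = |B₁ − B₂| = |1.20×10⁻⁴ − 4.71×10⁻⁶| = 1.15×10⁻⁴ T.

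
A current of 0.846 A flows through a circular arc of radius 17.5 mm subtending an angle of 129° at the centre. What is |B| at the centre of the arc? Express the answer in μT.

B ≈ 10.9 μT

The Biot–Savart field of a circular arc at its centre is B = μ₀Iφ/(4πR), with φ = 2.251 rad.
B = (4π×10⁻⁷ × 0.846 × 2.251) / (4π × 0.0175) = 1.09×10⁻⁵ T.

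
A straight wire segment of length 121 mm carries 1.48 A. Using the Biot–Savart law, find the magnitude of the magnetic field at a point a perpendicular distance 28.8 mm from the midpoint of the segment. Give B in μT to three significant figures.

For a finite straight segment, B = (μ₀I/4πd)(sinθ₁ + sinθ₂), where θ₁, θ₂ are the angles from the perpendicular to each end.
The perpendicular from the point meets the wire at its midpoint, so each end is L/2 = 0.0605 m away along the wire.
sinθ₁ = 0.0605/√(0.0605²+0.0288²) = 0.9029; sinθ₂ = 0.0605/√(0.0605²+0.0288²) = 0.9029.
B = (4π×10⁻⁷ × 1.48) / (4π × 0.0288) × (0.9029 + 0.9029) = 9.28×10⁻⁶ T.

B ≈ 9.28 μT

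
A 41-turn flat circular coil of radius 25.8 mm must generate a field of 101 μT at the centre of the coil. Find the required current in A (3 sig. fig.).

I ≈ 0.101 A

For an N-turn coil, B = Nμ₀I/(2R) with R = 0.0258 m, so I = 2RB/(Nμ₀) = 2 × 0.0258 × 1.01×10⁻⁴ / (41 × 4π×10⁻⁷) = 0.101 A.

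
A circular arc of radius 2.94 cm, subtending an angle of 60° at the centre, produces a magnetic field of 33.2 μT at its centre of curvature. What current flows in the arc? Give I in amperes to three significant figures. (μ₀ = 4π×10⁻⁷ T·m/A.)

I ≈ 9.32 A

For a circular arc, B = μ₀Iφ/(4πR) with φ in radians; here φ = 1.047 rad.
So I = 4πRB/(μ₀φ) = 4π × 0.0294 × 3.32×10⁻⁵ / (4π×10⁻⁷ × 1.047) = 9.32 A.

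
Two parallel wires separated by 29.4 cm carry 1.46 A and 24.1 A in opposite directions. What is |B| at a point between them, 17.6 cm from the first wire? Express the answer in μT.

B ≈ 42.5 μT

Each long wire gives B = μ₀I/(2πd). Distances are d₁ = 0.176 m and d₂ = 0.118 m.
B₁ = 1.66×10⁻⁶ T, B₂ = 4.08×10⁻⁵ T.
Between antiparallel currents both contributions point the same way, so they add. B = B₁ + B₂ = 1.66×10⁻⁶ + 4.08×10⁻⁵ = 4.25×10⁻⁵ T.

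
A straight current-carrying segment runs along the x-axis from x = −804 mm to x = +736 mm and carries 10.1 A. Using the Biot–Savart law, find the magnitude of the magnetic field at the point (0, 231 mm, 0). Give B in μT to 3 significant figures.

For a finite straight segment, B = (μ₀I/4πd)(sinθ₁ + sinθ₂), where θ₁, θ₂ are the angles from the perpendicular to each end.
The perpendicular distance is d = 0.231 m; the end-offsets along the wire are a = 0.804 m and b = 0.736 m.
sinθ₁ = 0.804/√(0.804²+0.231²) = 0.9611; sinθ₂ = 0.736/√(0.736²+0.231²) = 0.9541.
B = (4π×10⁻⁷ × 10.1) / (4π × 0.231) × (0.9611 + 0.9541) = 8.37×10⁻⁶ T.

B ≈ 8.37 μT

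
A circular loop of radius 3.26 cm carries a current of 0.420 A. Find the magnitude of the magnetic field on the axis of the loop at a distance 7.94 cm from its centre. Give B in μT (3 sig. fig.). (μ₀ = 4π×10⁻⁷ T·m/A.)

B ≈ 0.444 μT

On the axis of a circular loop, B = μ₀IR² / [2(R²+z²)^(3/2)].
R² + z² = (0.0326)² + (0.0794)² = 0.007367 m², and (R²+z²)^(3/2) = 6.32×10⁻⁴ m³.
B = (4π×10⁻⁷ × 0.420 × 0.001063) / (2 × 6.32×10⁻⁴) = 4.44×10⁻⁷ T.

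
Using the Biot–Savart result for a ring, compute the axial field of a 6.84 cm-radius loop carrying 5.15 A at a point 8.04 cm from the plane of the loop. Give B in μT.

B ≈ 12.9 μT

On the axis of a circular loop, B = μ₀IR² / [2(R²+z²)^(3/2)].
R² + z² = (0.0684)² + (0.0804)² = 0.01114 m², and (R²+z²)^(3/2) = 1.18×10⁻³ m³.
B = (4π×10⁻⁷ × 5.15 × 0.004679) / (2 × 1.18×10⁻³) = 1.29×10⁻⁵ T.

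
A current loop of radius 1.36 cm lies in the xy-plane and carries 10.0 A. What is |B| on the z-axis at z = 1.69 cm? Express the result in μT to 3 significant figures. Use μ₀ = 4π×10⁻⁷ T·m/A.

On the axis of a circular loop, B = μ₀IR² / [2(R²+z²)^(3/2)].
R² + z² = (0.0136)² + (0.0169)² = 0.0004706 m², and (R²+z²)^(3/2) = 1.02×10⁻⁵ m³.
B = (4π×10⁻⁷ × 10.0 × 0.000185) / (2 × 1.02×10⁻⁵) = 1.14×10⁻⁴ T.

B ≈ 114 μT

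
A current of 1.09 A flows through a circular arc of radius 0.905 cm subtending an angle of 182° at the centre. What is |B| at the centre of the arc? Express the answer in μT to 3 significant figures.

The Biot–Savart field of a circular arc at its centre is B = μ₀Iφ/(4πR), with φ = 3.176 rad.
B = (4π×10⁻⁷ × 1.09 × 3.176) / (4π × 0.00905) = 3.83×10⁻⁵ T.

B ≈ 38.3 μT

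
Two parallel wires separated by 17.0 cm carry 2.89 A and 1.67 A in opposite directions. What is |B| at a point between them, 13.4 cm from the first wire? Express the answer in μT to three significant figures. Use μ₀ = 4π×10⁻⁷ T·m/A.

Each long wire gives B = μ₀I/(2πd). Distances are d₁ = 0.134 m and d₂ = 0.036 m.
B₁ = 4.31×10⁻⁶ T, B₂ = 9.28×10⁻⁶ T.
Between antiparallel currents both contributions point the same way, so they add. B = B₁ + B₂ = 4.31×10⁻⁶ + 9.28×10⁻⁶ = 1.36×10⁻⁵ T.

B ≈ 13.6 μT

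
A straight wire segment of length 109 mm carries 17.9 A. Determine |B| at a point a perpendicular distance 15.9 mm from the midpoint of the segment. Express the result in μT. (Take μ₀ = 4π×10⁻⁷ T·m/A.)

For a finite straight segment, B = (μ₀I/4πd)(sinθ₁ + sinθ₂), where θ₁, θ₂ are the angles from the perpendicular to each end.
The perpendicular from the point meets the wire at its midpoint, so each end is L/2 = 0.0545 m away along the wire.
sinθ₁ = 0.0545/√(0.0545²+0.0159²) = 0.9600; sinθ₂ = 0.0545/√(0.0545²+0.0159²) = 0.9600.
B = (4π×10⁻⁷ × 17.9) / (4π × 0.0159) × (0.9600 + 0.9600) = 2.16×10⁻⁴ T.

B ≈ 216 μT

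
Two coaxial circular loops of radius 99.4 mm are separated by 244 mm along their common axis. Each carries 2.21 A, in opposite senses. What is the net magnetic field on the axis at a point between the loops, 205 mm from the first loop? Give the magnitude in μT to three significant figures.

B ≈ 10.1 μT

Each loop contributes B = μ₀IR²/[2(R²+z²)^(3/2)] on the axis, with z measured from that loop.
Loop 1 (z = 0.205 m): B₁ = 1.16×10⁻⁶ T. Loop 2 (z = 0.039 m): B₂ = 1.13×10⁻⁵ T.
The fields oppose: B = |B₁ − B₂| = 1.01×10⁻⁵ T.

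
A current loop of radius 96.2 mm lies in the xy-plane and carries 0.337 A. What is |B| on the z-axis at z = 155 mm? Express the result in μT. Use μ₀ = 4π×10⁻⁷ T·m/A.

On the axis of a circular loop, B = μ₀IR² / [2(R²+z²)^(3/2)].
R² + z² = (0.0962)² + (0.155)² = 0.03328 m², and (R²+z²)^(3/2) = 6.07×10⁻³ m³.
B = (4π×10⁻⁷ × 0.337 × 0.009254) / (2 × 6.07×10⁻³) = 3.23×10⁻⁷ T.

B ≈ 0.323 μT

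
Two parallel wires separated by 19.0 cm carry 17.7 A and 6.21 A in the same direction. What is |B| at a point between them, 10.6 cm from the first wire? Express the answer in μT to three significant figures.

B ≈ 18.6 μT

Each long wire gives B = μ₀I/(2πd). Distances are d₁ = 0.106 m and d₂ = 0.084 m.
B₁ = 3.34×10⁻⁵ T, B₂ = 1.48×10⁻⁵ T.
Between parallel currents the two contributions point in opposite directions, so they subtract. B = |B₁ − B₂| = |3.34×10⁻⁵ − 1.48×10⁻⁵| = 1.86×10⁻⁵ T.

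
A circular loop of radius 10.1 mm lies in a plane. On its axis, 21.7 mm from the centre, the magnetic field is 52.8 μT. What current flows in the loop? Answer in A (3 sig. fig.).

On the axis of a loop, B = μ₀IR²/[2(R²+z²)^(3/2)], so I = 2B(R²+z²)^(3/2)/(μ₀R²).
R² + z² = 0.000102 + 0.0004709 = 0.0005729 m²; raised to 3/2 gives 1.37×10⁻⁵ m³.
I = 2 × 5.28×10⁻⁵ × 1.37×10⁻⁵ / (1.26×10⁻⁶ × 0.000102) = 11.3 A.

I ≈ 11.3 A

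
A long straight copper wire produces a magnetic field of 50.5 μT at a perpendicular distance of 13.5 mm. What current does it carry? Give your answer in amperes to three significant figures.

For a long straight wire B = μ₀I/(2πd), so I = 2πdB/μ₀.
I = 2π × 0.0135 × 5.05×10⁻⁵ / (4π×10⁻⁷) = 3.41 A.

I ≈ 3.41 A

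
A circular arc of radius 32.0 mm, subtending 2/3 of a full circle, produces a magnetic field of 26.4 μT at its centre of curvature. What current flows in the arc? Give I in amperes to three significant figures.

For a circular arc, B = μ₀Iφ/(4πR) with φ in radians; here φ = 4.189 rad.
So I = 4πRB/(μ₀φ) = 4π × 0.032 × 2.64×10⁻⁵ / (4π×10⁻⁷ × 4.189) = 2.02 A.

I ≈ 2.02 A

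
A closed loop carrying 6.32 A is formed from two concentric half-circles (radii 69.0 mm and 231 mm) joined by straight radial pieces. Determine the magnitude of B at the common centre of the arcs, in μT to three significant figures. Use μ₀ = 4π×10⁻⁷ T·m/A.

The radial connectors point toward the centre, so dl × r̂ = 0 and they contribute nothing.
Each semicircle gives μ₀I/(4R): inner arc 2.88×10⁻⁵ T, outer arc 8.60×10⁻⁶ T.
The two arcs carry current in opposite angular senses, so their fields oppose: B = |2.88×10⁻⁵ − 8.60×10⁻⁶| = 2.02×10⁻⁵ T.

B ≈ 20.2 μT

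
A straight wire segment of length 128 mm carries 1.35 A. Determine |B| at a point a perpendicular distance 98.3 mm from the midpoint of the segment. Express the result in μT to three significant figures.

B ≈ 1.50 μT

For a finite straight segment, B = (μ₀I/4πd)(sinθ₁ + sinθ₂), where θ₁, θ₂ are the angles from the perpendicular to each end.
The perpendicular from the point meets the wire at its midpoint, so each end is L/2 = 0.064 m away along the wire.
sinθ₁ = 0.064/√(0.064²+0.0983²) = 0.5456; sinθ₂ = 0.064/√(0.064²+0.0983²) = 0.5456.
B = (4π×10⁻⁷ × 1.35) / (4π × 0.0983) × (0.5456 + 0.5456) = 1.50×10⁻⁶ T.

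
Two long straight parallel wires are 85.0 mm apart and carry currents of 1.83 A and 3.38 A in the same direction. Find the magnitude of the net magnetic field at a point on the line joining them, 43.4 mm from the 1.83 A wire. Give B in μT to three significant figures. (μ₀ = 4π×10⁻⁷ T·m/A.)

Each long wire gives B = μ₀I/(2πd). Distances are d₁ = 0.0434 m and d₂ = 0.0416 m.
B₁ = 8.43×10⁻⁶ T, B₂ = 1.62×10⁻⁵ T.
Between parallel currents the two contributions point in opposite directions, so they subtract. B = |B₁ − B₂| = |8.43×10⁻⁶ − 1.62×10⁻⁵| = 7.82×10⁻⁶ T.

B ≈ 7.82 μT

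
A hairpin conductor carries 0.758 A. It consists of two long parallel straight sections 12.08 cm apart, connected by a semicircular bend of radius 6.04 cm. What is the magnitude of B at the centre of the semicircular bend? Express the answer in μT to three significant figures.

B ≈ 6.45 μT

The semicircular arc contributes B_arc = μ₀I·π/(4πR) = μ₀I/(4R) = 3.94×10⁻⁶ T.
Each semi-infinite lead is at perpendicular distance R = 0.0604 m from the centre, with the perpendicular foot at its near end, so it contributes μ₀I/(4πR); both point the same way, together 2.51×10⁻⁶ T.
Arc and leads all point the same direction: B = 3.94×10⁻⁶ + 2.51×10⁻⁶ = 6.45×10⁻⁶ T.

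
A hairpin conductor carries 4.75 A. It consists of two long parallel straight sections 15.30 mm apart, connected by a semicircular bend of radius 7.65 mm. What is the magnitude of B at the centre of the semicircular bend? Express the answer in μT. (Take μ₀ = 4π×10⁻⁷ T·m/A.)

The semicircular arc contributes B_arc = μ₀I·π/(4πR) = μ₀I/(4R) = 1.95×10⁻⁴ T.
Each semi-infinite lead is at perpendicular distance R = 0.00765 m from the centre, with the perpendicular foot at its near end, so it contributes μ₀I/(4πR); both point the same way, together 1.24×10⁻⁴ T.
Arc and leads all point the same direction: B = 1.95×10⁻⁴ + 1.24×10⁻⁴ = 3.19×10⁻⁴ T.

B ≈ 319 μT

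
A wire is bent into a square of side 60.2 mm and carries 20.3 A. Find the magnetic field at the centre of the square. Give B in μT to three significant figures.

B ≈ 382 μT

Each side is a finite straight segment at perpendicular distance d = a/(2 tan(π/4)) = 0.0301 m from the centre, with end-angles ±π/4.
One side contributes B₁ = (μ₀I/4πd)·2 sin(π/4) = 9.54×10⁻⁵ T.
All 4 sides add in the same direction: B = 4 × 9.54×10⁻⁵ = 3.82×10⁻⁴ T.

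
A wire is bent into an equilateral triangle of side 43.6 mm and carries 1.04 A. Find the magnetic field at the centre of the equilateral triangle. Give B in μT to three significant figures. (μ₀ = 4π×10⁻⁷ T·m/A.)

Each side is a finite straight segment at perpendicular distance d = a/(2 tan(π/3)) = 0.01259 m from the centre, with end-angles ±π/3.
One side contributes B₁ = (μ₀I/4πd)·2 sin(π/3) = 1.43×10⁻⁵ T.
All 3 sides add in the same direction: B = 3 × 1.43×10⁻⁵ = 4.29×10⁻⁵ T.

B ≈ 42.9 μT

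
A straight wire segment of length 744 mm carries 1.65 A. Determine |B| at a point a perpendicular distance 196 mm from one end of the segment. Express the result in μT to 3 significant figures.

For a finite straight segment, B = (μ₀I/4πd)(sinθ₁ + sinθ₂), where θ₁, θ₂ are the angles from the perpendicular to each end.
The perpendicular foot is at one end, so the two end-offsets along the wire are 0 and L = 0.744 m.
sinθ₁ = 0/√(0²+0.196²) = 0.0000; sinθ₂ = 0.744/√(0.744²+0.196²) = 0.9670.
B = (4π×10⁻⁷ × 1.65) / (4π × 0.196) × (0.0000 + 0.9670) = 8.14×10⁻⁷ T.

B ≈ 0.814 μT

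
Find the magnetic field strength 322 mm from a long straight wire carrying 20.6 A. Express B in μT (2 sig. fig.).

For an infinitely long straight wire, B = μ₀I/(2πd).
B = (4π×10⁻⁷ × 20.6) / (2π × 0.322) = 1.28×10⁻⁵ T.

B ≈ 13 μT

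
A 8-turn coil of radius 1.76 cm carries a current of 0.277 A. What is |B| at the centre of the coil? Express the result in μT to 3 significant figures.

For an N-turn flat coil, B = Nμ₀I/(2R) with R = 0.0176 m.
B = 8 × 9.89×10⁻⁶ T = 7.91×10⁻⁵ T.

B ≈ 79.1 μT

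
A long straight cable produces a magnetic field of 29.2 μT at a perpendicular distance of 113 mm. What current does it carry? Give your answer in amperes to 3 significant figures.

I ≈ 16.5 A

For a long straight wire B = μ₀I/(2πd), so I = 2πdB/μ₀.
I = 2π × 0.113 × 2.92×10⁻⁵ / (4π×10⁻⁷) = 16.5 A.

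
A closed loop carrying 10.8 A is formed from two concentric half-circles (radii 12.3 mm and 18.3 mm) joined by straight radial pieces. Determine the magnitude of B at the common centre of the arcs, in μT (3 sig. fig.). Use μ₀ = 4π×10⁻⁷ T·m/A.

B ≈ 90.4 μT

The radial connectors point toward the centre, so dl × r̂ = 0 and they contribute nothing.
Each semicircle gives μ₀I/(4R): inner arc 2.76×10⁻⁴ T, outer arc 1.85×10⁻⁴ T.
The two arcs carry current in opposite angular senses, so their fields oppose: B = |2.76×10⁻⁴ − 1.85×10⁻⁴| = 9.04×10⁻⁵ T.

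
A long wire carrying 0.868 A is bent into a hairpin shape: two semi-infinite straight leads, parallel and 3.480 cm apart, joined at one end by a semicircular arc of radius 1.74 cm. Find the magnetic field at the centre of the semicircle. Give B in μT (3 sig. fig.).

B ≈ 25.6 μT

The semicircular arc contributes B_arc = μ₀I·π/(4πR) = μ₀I/(4R) = 1.57×10⁻⁵ T.
Each semi-infinite lead is at perpendicular distance R = 0.0174 m from the centre, with the perpendicular foot at its near end, so it contributes μ₀I/(4πR); both point the same way, together 9.98×10⁻⁶ T.
Arc and leads all point the same direction: B = 1.57×10⁻⁵ + 9.98×10⁻⁶ = 2.56×10⁻⁵ T.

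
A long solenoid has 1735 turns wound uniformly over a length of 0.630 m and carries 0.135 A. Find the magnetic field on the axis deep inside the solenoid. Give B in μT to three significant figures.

B ≈ 467 μT

Inside a long solenoid, B = μ₀nI with n = 2754 turns/m.
B = 4π×10⁻⁷ × 2754 × 0.135 = 4.67×10⁻⁴ T.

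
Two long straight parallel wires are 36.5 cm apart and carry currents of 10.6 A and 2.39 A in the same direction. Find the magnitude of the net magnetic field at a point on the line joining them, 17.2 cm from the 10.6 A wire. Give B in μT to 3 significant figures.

Each long wire gives B = μ₀I/(2πd). Distances are d₁ = 0.172 m and d₂ = 0.193 m.
B₁ = 1.23×10⁻⁵ T, B₂ = 2.48×10⁻⁶ T.
Between parallel currents the two contributions point in opposite directions, so they subtract. B = |B₁ − B₂| = |1.23×10⁻⁵ − 2.48×10⁻⁶| = 9.85×10⁻⁶ T.

B ≈ 9.85 μT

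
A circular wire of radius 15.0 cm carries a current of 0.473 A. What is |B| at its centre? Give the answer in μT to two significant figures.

At the centre of a circular loop the Biot–Savart law gives B = μ₀I/(2R).
B = (4π×10⁻⁷ × 0.473) / (2 × 0.15) = 1.98×10⁻⁶ T.

B ≈ 2.0 μT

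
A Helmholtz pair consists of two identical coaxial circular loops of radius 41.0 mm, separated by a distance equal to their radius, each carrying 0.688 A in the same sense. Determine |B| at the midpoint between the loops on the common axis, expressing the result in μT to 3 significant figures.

Each loop contributes B = μ₀IR²/[2(R²+z²)^(3/2)] on the axis, with z measured from that loop.
Loop 1 (z = 0.0205 m): B₁ = 7.54×10⁻⁶ T. Loop 2 (z = 0.0205 m): B₂ = 7.54×10⁻⁶ T.
The fields add: B = B₁ + B₂ = 1.51×10⁻⁵ T.

B ≈ 15.1 μT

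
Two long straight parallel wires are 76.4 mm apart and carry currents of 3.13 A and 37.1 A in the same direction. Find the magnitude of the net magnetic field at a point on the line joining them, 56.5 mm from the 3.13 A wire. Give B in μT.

Each long wire gives B = μ₀I/(2πd). Distances are d₁ = 0.0565 m and d₂ = 0.0199 m.
B₁ = 1.11×10⁻⁵ T, B₂ = 3.73×10⁻⁴ T.
Between parallel currents the two contributions point in opposite directions, so they subtract. B = |B₁ − B₂| = |1.11×10⁻⁵ − 3.73×10⁻⁴| = 3.62×10⁻⁴ T.

B ≈ 362 μT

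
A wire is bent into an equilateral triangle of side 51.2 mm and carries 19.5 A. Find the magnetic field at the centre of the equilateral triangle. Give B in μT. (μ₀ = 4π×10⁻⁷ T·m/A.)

B ≈ 686 μT

Each side is a finite straight segment at perpendicular distance d = a/(2 tan(π/3)) = 0.01478 m from the centre, with end-angles ±π/3.
One side contributes B₁ = (μ₀I/4πd)·2 sin(π/3) = 2.29×10⁻⁴ T.
All 3 sides add in the same direction: B = 3 × 2.29×10⁻⁴ = 6.86×10⁻⁴ T.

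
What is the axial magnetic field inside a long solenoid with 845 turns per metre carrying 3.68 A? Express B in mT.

B ≈ 3.91 mT

Inside a long solenoid, B = μ₀nI with n = 845 turns/m.
B = 4π×10⁻⁷ × 845 × 3.68 = 3.91×10⁻³ T.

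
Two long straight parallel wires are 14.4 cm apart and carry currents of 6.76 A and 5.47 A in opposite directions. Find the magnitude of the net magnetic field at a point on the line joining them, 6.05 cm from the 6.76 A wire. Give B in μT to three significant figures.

B ≈ 35.4 μT

Each long wire gives B = μ₀I/(2πd). Distances are d₁ = 0.0605 m and d₂ = 0.0835 m.
B₁ = 2.23×10⁻⁵ T, B₂ = 1.31×10⁻⁵ T.
Between antiparallel currents both contributions point the same way, so they add. B = B₁ + B₂ = 2.23×10⁻⁵ + 1.31×10⁻⁵ = 3.54×10⁻⁵ T.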